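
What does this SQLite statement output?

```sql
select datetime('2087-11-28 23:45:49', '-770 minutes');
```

2087-11-28 10:55:49

770 minutes = 12h 50m; -770 minutes from 2087-11-28 23:45:49 is 2087-11-28 10:55:49.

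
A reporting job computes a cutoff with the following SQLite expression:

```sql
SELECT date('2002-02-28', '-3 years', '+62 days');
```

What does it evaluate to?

Adding -3 years to 2002-02-28 gives 1999-02-28.
Applying '+62 days' to 1999-02-28: counting 62 days forward gives 1999-05-01.

1999-05-01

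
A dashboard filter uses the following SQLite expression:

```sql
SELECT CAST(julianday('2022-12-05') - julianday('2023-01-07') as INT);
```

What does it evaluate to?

-33

26 days remain in December 2022 after the 5th (31 − 5).
Then 7 days into January 2023.
Total: 26 + 7 = 33.
The subtraction is earlier − later, so the result is −33 → -33.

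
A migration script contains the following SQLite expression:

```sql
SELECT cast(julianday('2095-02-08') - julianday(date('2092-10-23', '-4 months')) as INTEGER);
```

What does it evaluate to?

Adding -4 months to 2092-10-23 gives 2092-06-23.
7 days remain in June 2092 after the 23rd (30 − 23).
Full months from July 2092 through January 2095 contribute their day counts.
Then 8 days into February 2095.
Total: 7 + 31 + 31 + 30 + 31 + 30 + 31 + 31 + 28 + 31 + 30 + 31 + 30 + 31 + 31 + 30 + 31 + 30 + 31 + 31 + 28 + 31 + 30 + 31 + 30 + 31 + 31 + 30 + 31 + 30 + 31 + 31 + 8 = 960.

960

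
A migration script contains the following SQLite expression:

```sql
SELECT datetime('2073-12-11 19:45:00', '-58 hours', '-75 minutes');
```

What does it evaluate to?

2073-12-09 08:30:00

-58 hours from 2073-12-11 19:45:00 is 2073-12-09 09:45:00 (crosses midnight).
75 minutes = 1h 15m; -75 minutes from 2073-12-09 09:45:00 is 2073-12-09 08:30:00.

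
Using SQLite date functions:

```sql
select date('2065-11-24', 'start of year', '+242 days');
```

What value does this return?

2065-08-31

`start of year` rewinds 2065-11-24 to 2065-01-01.
Applying '+242 days' to 2065-01-01: counting 242 days forward gives 2065-08-31.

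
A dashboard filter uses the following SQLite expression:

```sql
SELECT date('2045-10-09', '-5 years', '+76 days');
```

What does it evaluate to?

Adding -5 years to 2045-10-09 gives 2040-10-09.
Applying '+76 days' to 2040-10-09: counting 76 days forward gives 2040-12-24.

2040-12-24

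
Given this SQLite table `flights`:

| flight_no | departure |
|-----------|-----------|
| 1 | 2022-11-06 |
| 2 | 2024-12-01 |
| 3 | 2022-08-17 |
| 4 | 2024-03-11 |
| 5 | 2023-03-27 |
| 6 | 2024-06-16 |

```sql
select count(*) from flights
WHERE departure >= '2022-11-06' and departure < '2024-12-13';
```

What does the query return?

Rows in [2022-11-06, 2024-12-13): 2022-11-06, 2024-12-01, 2024-03-11, 2023-03-27, 2024-06-16 → 5 rows.

5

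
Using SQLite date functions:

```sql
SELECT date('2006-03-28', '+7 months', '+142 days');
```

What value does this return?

2007-03-19

Adding +7 months to 2006-03-28 gives 2006-10-28.
Applying '+142 days' to 2006-10-28: counting 142 days forward gives 2007-03-19.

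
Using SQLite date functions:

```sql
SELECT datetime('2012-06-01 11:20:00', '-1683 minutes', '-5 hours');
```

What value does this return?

2012-05-31 02:17:00

1683 minutes = 28h 3m; -1683 minutes from 2012-06-01 11:20:00 is 2012-05-31 07:17:00 (crosses midnight).
-5 hours from 2012-05-31 07:17:00 is 2012-05-31 02:17:00.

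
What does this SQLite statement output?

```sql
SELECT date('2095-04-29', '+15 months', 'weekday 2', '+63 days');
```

2096-10-02

Adding +15 months to 2095-04-29 gives 2096-07-29.
`weekday 2` advances to the next Tuesday; 2096-07-29 is a Sunday, so it moves forward to 2096-07-31.
Applying '+63 days' to 2096-07-31: counting 63 days forward gives 2096-10-02.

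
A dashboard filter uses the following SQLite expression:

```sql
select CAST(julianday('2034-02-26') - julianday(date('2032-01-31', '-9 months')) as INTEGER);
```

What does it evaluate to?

Adding -9 months to 2032-01-31 targets 2031-04-31. April 2031 has only 30 days, so SQLite normalizes the 1-day overflow forward to 2031-05-01.
30 days remain in May 2031 after the 1st (31 − 1).
Full months from June 2031 through January 2034 contribute their day counts.
Then 26 days into February 2034.
Total: 30 + 30 + 31 + 31 + 30 + 31 + 30 + 31 + 31 + 29 + 31 + 30 + 31 + 30 + 31 + 31 + 30 + 31 + 30 + 31 + 31 + 28 + 31 + 30 + 31 + 30 + 31 + 31 + 30 + 31 + 30 + 31 + 31 + 26 = 1032.

1032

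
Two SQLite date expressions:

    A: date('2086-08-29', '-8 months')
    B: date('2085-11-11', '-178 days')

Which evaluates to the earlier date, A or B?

B

A = 2085-12-29.
B = 2085-05-17.
B is earlier.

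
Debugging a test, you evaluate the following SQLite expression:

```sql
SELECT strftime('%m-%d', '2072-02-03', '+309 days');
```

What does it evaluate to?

12-08

First apply '+309 days': 2072-02-03 → 2072-12-08.
`%m-%d` extracts the month-day: 12-08.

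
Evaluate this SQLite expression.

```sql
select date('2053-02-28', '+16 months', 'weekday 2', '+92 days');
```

Adding +16 months to 2053-02-28 gives 2054-06-28.
`weekday 2` advances to the next Tuesday; 2054-06-28 is a Sunday, so it moves forward to 2054-06-30.
Applying '+92 days' to 2054-06-30: counting 92 days forward gives 2054-09-30.

2054-09-30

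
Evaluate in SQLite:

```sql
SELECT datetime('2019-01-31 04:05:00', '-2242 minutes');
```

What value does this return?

2019-01-29 14:43:00

2242 minutes = 37h 22m; -2242 minutes from 2019-01-31 04:05:00 is 2019-01-29 14:43:00 (crosses midnight).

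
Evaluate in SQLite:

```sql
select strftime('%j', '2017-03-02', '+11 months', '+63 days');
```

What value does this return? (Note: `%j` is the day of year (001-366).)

096

First apply '+11 months', '+63 days': 2017-03-02 → 2018-04-06.
Day-of-year for 2018-04-06: days since 2018-01-01 inclusive = 96, zero-padded to 096.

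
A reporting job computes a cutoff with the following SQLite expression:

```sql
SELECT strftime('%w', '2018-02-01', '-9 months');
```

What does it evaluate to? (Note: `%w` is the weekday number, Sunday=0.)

1

First apply '-9 months': 2018-02-01 → 2017-05-01.
2017-05-01 is a Monday; with Sunday=0 that is 1.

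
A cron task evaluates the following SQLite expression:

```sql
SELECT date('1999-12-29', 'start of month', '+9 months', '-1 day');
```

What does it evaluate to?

2000-08-31

`start of month` rewinds 1999-12-29 to 1999-12-01.
Adding +9 months to 1999-12-01 gives 2000-09-01.
Going back 1 day from 2000-09-01 reaches 2000-08-31 (last day of August, 31 days).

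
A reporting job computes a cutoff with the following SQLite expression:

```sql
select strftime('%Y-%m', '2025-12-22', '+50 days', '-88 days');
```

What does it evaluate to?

2025-11

First apply '+50 days', '-88 days': 2025-12-22 → 2025-11-14.
`%Y-%m` extracts the year-month: 2025-11.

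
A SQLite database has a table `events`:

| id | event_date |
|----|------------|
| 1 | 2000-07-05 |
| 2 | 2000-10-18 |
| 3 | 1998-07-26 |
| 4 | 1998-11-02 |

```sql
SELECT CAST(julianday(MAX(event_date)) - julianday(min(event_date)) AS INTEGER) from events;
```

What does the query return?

MIN = 1998-07-26, MAX = 2000-10-18.
5 days remain in July 1998 after the 26th (31 − 26).
Full months from August 1998 through September 2000 contribute their day counts.
Then 18 days into October 2000.
Total: 5 + 31 + 30 + 31 + 30 + 31 + 31 + 28 + 31 + 30 + 31 + 30 + 31 + 31 + 30 + 31 + 30 + 31 + 31 + 29 + 31 + 30 + 31 + 30 + 31 + 31 + 30 + 18 = 815.

815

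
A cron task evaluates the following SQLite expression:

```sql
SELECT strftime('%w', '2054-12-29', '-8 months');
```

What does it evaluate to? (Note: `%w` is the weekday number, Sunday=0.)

First apply '-8 months': 2054-12-29 → 2054-04-29.
2054-04-29 is a Wednesday; with Sunday=0 that is 3.

3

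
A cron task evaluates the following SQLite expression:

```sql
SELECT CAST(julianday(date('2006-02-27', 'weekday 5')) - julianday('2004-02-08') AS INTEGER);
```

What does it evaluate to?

`weekday 5` advances to the next Friday; 2006-02-27 is a Monday, so it moves forward to 2006-03-03.
21 days remain in February 2004 after the 8th (29 − 8).
Full months from March 2004 through February 2006 contribute their day counts.
Then 3 days into March 2006.
Total: 21 + 31 + 30 + 31 + 30 + 31 + 31 + 30 + 31 + 30 + 31 + 31 + 28 + 31 + 30 + 31 + 30 + 31 + 31 + 30 + 31 + 30 + 31 + 31 + 28 + 3 = 754.

754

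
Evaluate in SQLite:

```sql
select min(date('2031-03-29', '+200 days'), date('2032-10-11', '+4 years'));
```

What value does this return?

2031-10-15

date('2031-03-29', '+200 days') → 2031-10-15.
date('2032-10-11', '+4 years') → 2036-10-11.
Earlier of the two is 2031-10-15.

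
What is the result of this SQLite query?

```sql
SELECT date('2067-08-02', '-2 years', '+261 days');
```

Adding -2 years to 2067-08-02 gives 2065-08-02.
Applying '+261 days' to 2065-08-02: counting 261 days forward gives 2066-04-20.

2066-04-20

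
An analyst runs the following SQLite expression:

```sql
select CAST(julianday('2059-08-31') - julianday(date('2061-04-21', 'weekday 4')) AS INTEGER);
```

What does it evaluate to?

-599

`weekday 4` advances to the next Thursday; 2061-04-21 is already a Thursday, so it stays at 2061-04-21.
0 days remain in August 2059 after the 31st (31 − 31).
Full months from September 2059 through March 2061 contribute their day counts.
Then 21 days into April 2061.
Total: 0 + 30 + 31 + 30 + 31 + 31 + 29 + 31 + 30 + 31 + 30 + 31 + 31 + 30 + 31 + 30 + 31 + 31 + 28 + 31 + 21 = 599.
The subtraction is earlier − later, so the result is −599 → -599.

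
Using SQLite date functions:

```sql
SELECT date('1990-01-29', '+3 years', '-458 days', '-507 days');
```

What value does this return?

Adding +3 years to 1990-01-29 gives 1993-01-29.
Applying '-458 days' to 1993-01-29: counting 458 days back gives 1991-10-29.
Applying '-507 days' to 1991-10-29: counting 507 days back gives 1990-06-09.

1990-06-09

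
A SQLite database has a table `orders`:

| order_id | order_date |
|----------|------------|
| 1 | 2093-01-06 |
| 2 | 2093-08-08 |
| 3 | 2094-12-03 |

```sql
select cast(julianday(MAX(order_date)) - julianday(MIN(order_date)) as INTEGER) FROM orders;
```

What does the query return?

MIN = 2093-01-06, MAX = 2094-12-03.
25 days remain in January 2093 after the 6th (31 − 6).
Full months from February 2093 through November 2094 contribute their day counts.
Then 3 days into December 2094.
Total: 25 + 28 + 31 + 30 + 31 + 30 + 31 + 31 + 30 + 31 + 30 + 31 + 31 + 28 + 31 + 30 + 31 + 30 + 31 + 31 + 30 + 31 + 30 + 3 = 696.

696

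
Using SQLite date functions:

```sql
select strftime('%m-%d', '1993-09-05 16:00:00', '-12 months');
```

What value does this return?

09-05

First apply '-12 months': 1993-09-05 16:00:00 → 1992-09-05 16:00:00.
`%m-%d` extracts the month-day: 09-05.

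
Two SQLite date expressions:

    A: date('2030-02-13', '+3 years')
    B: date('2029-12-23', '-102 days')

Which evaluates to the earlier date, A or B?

B

A = 2033-02-13.
B = 2029-09-12.
B is earlier.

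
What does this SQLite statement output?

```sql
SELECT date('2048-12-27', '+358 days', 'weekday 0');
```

Applying '+358 days' to 2048-12-27: counting 358 days forward gives 2049-12-20.
`weekday 0` advances to the next Sunday; 2049-12-20 is a Monday, so it moves forward to 2049-12-26.

2049-12-26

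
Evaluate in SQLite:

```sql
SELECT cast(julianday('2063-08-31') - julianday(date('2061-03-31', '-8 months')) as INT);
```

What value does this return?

1126

Adding -8 months to 2061-03-31 gives 2060-07-31.
0 days remain in July 2060 after the 31st (31 − 31).
Full months from August 2060 through July 2063 contribute their day counts.
Then 31 days into August 2063.
Total: 0 + 31 + 30 + 31 + 30 + 31 + 31 + 28 + 31 + 30 + 31 + 30 + 31 + 31 + 30 + 31 + 30 + 31 + 31 + 28 + 31 + 30 + 31 + 30 + 31 + 31 + 30 + 31 + 30 + 31 + 31 + 28 + 31 + 30 + 31 + 30 + 31 + 31 = 1126.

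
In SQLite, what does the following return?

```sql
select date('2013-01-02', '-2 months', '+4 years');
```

Adding -2 months to 2013-01-02 gives 2012-11-02.
Adding +4 years to 2012-11-02 gives 2016-11-02.

2016-11-02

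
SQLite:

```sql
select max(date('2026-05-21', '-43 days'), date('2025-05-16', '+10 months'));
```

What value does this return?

date('2026-05-21', '-43 days') → 2026-04-08.
date('2025-05-16', '+10 months') → 2026-03-16.
Later of the two is 2026-04-08.

2026-04-08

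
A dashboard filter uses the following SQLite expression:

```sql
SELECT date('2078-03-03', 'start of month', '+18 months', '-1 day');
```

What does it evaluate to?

2079-08-31

`start of month` rewinds 2078-03-03 to 2078-03-01.
Adding +18 months to 2078-03-01 gives 2079-09-01.
Going back 1 day from 2079-09-01 reaches 2079-08-31 (last day of August, 31 days).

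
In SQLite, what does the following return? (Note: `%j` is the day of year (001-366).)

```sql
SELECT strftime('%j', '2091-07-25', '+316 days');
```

157

First apply '+316 days': 2091-07-25 → 2092-06-05.
Day-of-year for 2092-06-05: days since 2092-01-01 inclusive = 157, zero-padded to 157.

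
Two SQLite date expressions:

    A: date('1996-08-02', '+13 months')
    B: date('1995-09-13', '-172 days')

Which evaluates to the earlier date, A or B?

A = 1997-09-02.
B = 1995-03-25.
B is earlier.

B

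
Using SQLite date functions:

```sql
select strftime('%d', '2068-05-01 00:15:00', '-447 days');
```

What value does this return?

First apply '-447 days': 2068-05-01 00:15:00 → 2067-02-09 00:15:00.
`%d` extracts the 2-digit day of month: 09.

09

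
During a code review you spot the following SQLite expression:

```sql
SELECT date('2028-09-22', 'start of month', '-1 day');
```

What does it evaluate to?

`start of month` rewinds 2028-09-22 to 2028-09-01.
Going back 1 day from 2028-09-01 reaches 2028-08-31 (last day of August, 31 days).

2028-08-31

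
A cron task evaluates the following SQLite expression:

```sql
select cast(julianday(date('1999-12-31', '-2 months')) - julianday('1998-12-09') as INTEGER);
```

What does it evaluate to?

Adding -2 months to 1999-12-31 gives 1999-10-31.
22 days remain in December 1998 after the 9th (31 − 9).
Full months from January 1999 through September 1999 contribute their day counts.
Then 31 days into October 1999.
Total: 22 + 31 + 28 + 31 + 30 + 31 + 30 + 31 + 31 + 30 + 31 = 326.

326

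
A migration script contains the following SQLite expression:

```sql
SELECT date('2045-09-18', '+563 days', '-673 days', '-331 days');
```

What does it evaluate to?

2044-07-04

Applying '+563 days' to 2045-09-18: counting 563 days forward gives 2047-04-04.
Applying '-673 days' to 2047-04-04: counting 673 days back gives 2045-05-31.
Applying '-331 days' to 2045-05-31: counting 331 days back gives 2044-07-04.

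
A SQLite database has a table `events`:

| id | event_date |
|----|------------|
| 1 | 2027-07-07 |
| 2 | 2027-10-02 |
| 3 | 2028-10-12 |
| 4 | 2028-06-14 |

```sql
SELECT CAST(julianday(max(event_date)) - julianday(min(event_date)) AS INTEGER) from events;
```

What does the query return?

MIN = 2027-07-07, MAX = 2028-10-12.
24 days remain in July 2027 after the 7th (31 − 7).
Full months from August 2027 through September 2028 contribute their day counts.
Then 12 days into October 2028.
Total: 24 + 31 + 30 + 31 + 30 + 31 + 31 + 29 + 31 + 30 + 31 + 30 + 31 + 31 + 30 + 12 = 463.

463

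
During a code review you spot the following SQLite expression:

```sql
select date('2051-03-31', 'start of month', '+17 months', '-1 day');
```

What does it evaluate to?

2052-07-31

`start of month` rewinds 2051-03-31 to 2051-03-01.
Adding +17 months to 2051-03-01 gives 2052-08-01.
Going back 1 day from 2052-08-01 reaches 2052-07-31 (last day of July, 31 days).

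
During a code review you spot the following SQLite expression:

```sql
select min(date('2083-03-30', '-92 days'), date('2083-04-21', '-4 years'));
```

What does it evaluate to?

date('2083-03-30', '-92 days') → 2082-12-28.
date('2083-04-21', '-4 years') → 2079-04-21.
Earlier of the two is 2079-04-21.

2079-04-21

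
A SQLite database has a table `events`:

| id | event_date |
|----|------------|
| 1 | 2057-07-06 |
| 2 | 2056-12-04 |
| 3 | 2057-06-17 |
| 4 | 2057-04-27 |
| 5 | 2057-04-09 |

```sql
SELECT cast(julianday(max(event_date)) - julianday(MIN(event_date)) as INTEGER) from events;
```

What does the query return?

214

MIN = 2056-12-04, MAX = 2057-07-06.
27 days remain in December 2056 after the 4th (31 − 4).
Full months from January 2057 through June 2057 contribute their day counts.
Then 6 days into July 2057.
Total: 27 + 31 + 28 + 31 + 30 + 31 + 30 + 6 = 214.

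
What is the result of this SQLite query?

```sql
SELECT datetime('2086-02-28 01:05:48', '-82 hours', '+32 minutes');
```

-82 hours from 2086-02-28 01:05:48 is 2086-02-24 15:05:48 (crosses midnight).
+32 minutes from 2086-02-24 15:05:48 is 2086-02-24 15:37:48.

2086-02-24 15:37:48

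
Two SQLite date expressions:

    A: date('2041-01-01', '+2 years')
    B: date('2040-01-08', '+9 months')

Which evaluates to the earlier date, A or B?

A = 2043-01-01.
B = 2040-10-08.
B is earlier.

B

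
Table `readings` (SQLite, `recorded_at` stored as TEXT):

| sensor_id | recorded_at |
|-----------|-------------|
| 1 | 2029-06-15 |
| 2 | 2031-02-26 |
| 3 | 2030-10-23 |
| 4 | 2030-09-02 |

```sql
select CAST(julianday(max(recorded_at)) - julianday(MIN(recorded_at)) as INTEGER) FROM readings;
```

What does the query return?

MIN = 2029-06-15, MAX = 2031-02-26.
15 days remain in June 2029 after the 15th (30 − 15).
Full months from July 2029 through January 2031 contribute their day counts.
Then 26 days into February 2031.
Total: 15 + 31 + 31 + 30 + 31 + 30 + 31 + 31 + 28 + 31 + 30 + 31 + 30 + 31 + 31 + 30 + 31 + 30 + 31 + 31 + 26 = 621.

621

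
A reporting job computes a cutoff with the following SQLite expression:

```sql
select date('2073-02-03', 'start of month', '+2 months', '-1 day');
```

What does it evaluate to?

`start of month` rewinds 2073-02-03 to 2073-02-01.
Adding +2 months to 2073-02-01 gives 2073-04-01.
Going back 1 day from 2073-04-01 reaches 2073-03-31 (last day of March, 31 days).

2073-03-31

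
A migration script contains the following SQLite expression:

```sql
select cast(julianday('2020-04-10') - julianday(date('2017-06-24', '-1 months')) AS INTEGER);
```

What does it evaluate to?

1052

Adding -1 month to 2017-06-24 gives 2017-05-24.
7 days remain in May 2017 after the 24th (31 − 24).
Full months from June 2017 through March 2020 contribute their day counts.
Then 10 days into April 2020.
Total: 7 + 30 + 31 + 31 + 30 + 31 + 30 + 31 + 31 + 28 + 31 + 30 + 31 + 30 + 31 + 31 + 30 + 31 + 30 + 31 + 31 + 28 + 31 + 30 + 31 + 30 + 31 + 31 + 30 + 31 + 30 + 31 + 31 + 29 + 31 + 10 = 1052.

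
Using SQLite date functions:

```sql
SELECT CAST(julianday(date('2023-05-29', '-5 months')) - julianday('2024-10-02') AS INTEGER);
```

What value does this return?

-643

Adding -5 months to 2023-05-29 gives 2022-12-29.
2 days remain in December 2022 after the 29th (31 − 29).
Full months from January 2023 through September 2024 contribute their day counts.
Then 2 days into October 2024.
Total: 2 + 31 + 28 + 31 + 30 + 31 + 30 + 31 + 31 + 30 + 31 + 30 + 31 + 31 + 29 + 31 + 30 + 31 + 30 + 31 + 31 + 30 + 2 = 643.
The subtraction is earlier − later, so the result is −643 → -643.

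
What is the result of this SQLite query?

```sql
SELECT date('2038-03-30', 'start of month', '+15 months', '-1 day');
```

2039-05-31

`start of month` rewinds 2038-03-30 to 2038-03-01.
Adding +15 months to 2038-03-01 gives 2039-06-01.
Going back 1 day from 2039-06-01 reaches 2039-05-31 (last day of May, 31 days).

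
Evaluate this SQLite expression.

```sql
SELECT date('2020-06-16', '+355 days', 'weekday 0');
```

2021-06-06

Applying '+355 days' to 2020-06-16: counting 355 days forward gives 2021-06-06.
`weekday 0` advances to the next Sunday; 2021-06-06 is already a Sunday, so it stays at 2021-06-06.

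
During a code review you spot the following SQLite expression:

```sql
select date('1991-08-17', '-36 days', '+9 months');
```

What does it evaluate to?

1992-04-12

Going back 17 days from 1991-08-17 reaches 1991-07-31 (last day of July, 31 days).
Going back 19 days within July lands on 1991-07-12.
Adding +9 months to 1991-07-12 gives 1992-04-12.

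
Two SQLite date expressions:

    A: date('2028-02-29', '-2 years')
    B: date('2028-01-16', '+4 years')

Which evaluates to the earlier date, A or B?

A

A = 2026-03-01.
B = 2032-01-16.
A is earlier.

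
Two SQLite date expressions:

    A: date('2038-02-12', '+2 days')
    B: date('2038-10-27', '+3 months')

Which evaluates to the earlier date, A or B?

A = 2038-02-14.
B = 2039-01-27.
A is earlier.

A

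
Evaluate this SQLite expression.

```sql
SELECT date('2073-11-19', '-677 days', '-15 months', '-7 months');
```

2070-03-12

Applying '-677 days' to 2073-11-19: counting 677 days back gives 2072-01-12.
Adding -15 months to 2072-01-12 gives 2070-10-12.
Adding -7 months to 2070-10-12 gives 2070-03-12.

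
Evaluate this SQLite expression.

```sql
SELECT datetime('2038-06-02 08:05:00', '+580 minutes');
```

580 minutes = 9h 40m; +580 minutes from 2038-06-02 08:05:00 is 2038-06-02 17:45:00.

2038-06-02 17:45:00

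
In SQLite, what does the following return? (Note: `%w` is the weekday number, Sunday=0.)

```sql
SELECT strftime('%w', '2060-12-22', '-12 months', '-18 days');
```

First apply '-12 months', '-18 days': 2060-12-22 → 2059-12-04.
2059-12-04 is a Thursday; with Sunday=0 that is 4.

4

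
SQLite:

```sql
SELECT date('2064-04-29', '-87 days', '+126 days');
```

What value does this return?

2064-06-07

Applying '-87 days' to 2064-04-29: counting 87 days back gives 2064-02-02.
Applying '+126 days' to 2064-02-02: counting 126 days forward gives 2064-06-07.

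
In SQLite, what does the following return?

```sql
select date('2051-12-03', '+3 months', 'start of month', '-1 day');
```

Adding +3 months to 2051-12-03 gives 2052-03-03.
`start of month` rewinds 2052-03-03 to 2052-03-01.
Going back 1 day from 2052-03-01 reaches 2052-02-29 (last day of February, 29 days).

2052-02-29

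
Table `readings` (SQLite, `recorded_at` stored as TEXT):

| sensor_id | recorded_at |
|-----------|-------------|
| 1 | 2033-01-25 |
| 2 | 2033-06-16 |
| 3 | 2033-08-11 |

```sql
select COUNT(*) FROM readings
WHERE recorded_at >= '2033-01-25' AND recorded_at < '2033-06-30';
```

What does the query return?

2

Rows in [2033-01-25, 2033-06-30): 2033-01-25, 2033-06-16 → 2 rows.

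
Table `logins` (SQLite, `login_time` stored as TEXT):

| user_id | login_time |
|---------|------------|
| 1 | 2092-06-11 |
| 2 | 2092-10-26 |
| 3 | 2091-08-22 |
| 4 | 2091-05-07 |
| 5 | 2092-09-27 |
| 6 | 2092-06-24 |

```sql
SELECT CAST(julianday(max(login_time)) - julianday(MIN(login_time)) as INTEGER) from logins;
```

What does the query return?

538

MIN = 2091-05-07, MAX = 2092-10-26.
24 days remain in May 2091 after the 7th (31 − 7).
Full months from June 2091 through September 2092 contribute their day counts.
Then 26 days into October 2092.
Total: 24 + 30 + 31 + 31 + 30 + 31 + 30 + 31 + 31 + 29 + 31 + 30 + 31 + 30 + 31 + 31 + 30 + 26 = 538.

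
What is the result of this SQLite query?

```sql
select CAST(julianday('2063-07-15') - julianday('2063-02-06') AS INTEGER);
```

22 days remain in February 2063 after the 6th (28 − 6).
March 2063: 31 days.
April 2063: 30 days.
May 2063: 31 days.
June 2063: 30 days.
Then 15 days into July 2063.
Total: 22 + 31 + 30 + 31 + 30 + 15 = 159.

159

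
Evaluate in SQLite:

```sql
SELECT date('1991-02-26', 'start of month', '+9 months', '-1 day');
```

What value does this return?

1991-10-31

`start of month` rewinds 1991-02-26 to 1991-02-01.
Adding +9 months to 1991-02-01 gives 1991-11-01.
Going back 1 day from 1991-11-01 reaches 1991-10-31 (last day of October, 31 days).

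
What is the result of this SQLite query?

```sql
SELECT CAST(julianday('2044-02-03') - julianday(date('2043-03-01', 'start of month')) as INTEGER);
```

`start of month` rewinds 2043-03-01 to 2043-03-01.
30 days remain in March 2043 after the 1st (31 − 1).
Full months from April 2043 through January 2044 contribute their day counts.
Then 3 days into February 2044.
Total: 30 + 30 + 31 + 30 + 31 + 31 + 30 + 31 + 30 + 31 + 31 + 3 = 339.

339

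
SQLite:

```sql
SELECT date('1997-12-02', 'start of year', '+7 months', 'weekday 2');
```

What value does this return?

`start of year` rewinds 1997-12-02 to 1997-01-01.
Adding +7 months to 1997-01-01 gives 1997-08-01.
`weekday 2` advances to the next Tuesday; 1997-08-01 is a Friday, so it moves forward to 1997-08-05.

1997-08-05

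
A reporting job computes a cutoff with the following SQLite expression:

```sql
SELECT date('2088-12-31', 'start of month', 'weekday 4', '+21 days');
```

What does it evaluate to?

`start of month` rewinds 2088-12-31 to 2088-12-01.
`weekday 4` advances to the next Thursday; 2088-12-01 is a Wednesday, so it moves forward to 2088-12-02.
Advancing 21 more days within December lands on 2088-12-23.

2088-12-23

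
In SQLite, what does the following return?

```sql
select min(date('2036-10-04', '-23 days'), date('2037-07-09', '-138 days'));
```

date('2036-10-04', '-23 days') → 2036-09-11.
date('2037-07-09', '-138 days') → 2037-02-21.
Earlier of the two is 2036-09-11.

2036-09-11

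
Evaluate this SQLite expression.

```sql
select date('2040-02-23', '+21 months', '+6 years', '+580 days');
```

2049-06-25

Adding +21 months to 2040-02-23 gives 2041-11-23.
Adding +6 years to 2041-11-23 gives 2047-11-23.
Applying '+580 days' to 2047-11-23: counting 580 days forward gives 2049-06-25.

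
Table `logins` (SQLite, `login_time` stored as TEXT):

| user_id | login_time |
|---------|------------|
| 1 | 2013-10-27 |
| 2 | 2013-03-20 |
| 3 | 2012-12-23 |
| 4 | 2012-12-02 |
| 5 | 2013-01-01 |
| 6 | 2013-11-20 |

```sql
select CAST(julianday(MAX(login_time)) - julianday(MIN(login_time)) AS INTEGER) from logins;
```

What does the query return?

353

MIN = 2012-12-02, MAX = 2013-11-20.
29 days remain in December 2012 after the 2nd (31 − 2).
Full months from January 2013 through October 2013 contribute their day counts.
Then 20 days into November 2013.
Total: 29 + 31 + 28 + 31 + 30 + 31 + 30 + 31 + 31 + 30 + 31 + 20 = 353.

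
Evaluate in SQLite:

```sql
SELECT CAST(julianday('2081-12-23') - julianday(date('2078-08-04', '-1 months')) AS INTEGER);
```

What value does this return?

1268

Adding -1 month to 2078-08-04 gives 2078-07-04.
27 days remain in July 2078 after the 4th (31 − 4).
Full months from August 2078 through November 2081 contribute their day counts.
Then 23 days into December 2081.
Total: 27 + 31 + 30 + 31 + 30 + 31 + 31 + 28 + 31 + 30 + 31 + 30 + 31 + 31 + 30 + 31 + 30 + 31 + 31 + 29 + 31 + 30 + 31 + 30 + 31 + 31 + 30 + 31 + 30 + 31 + 31 + 28 + 31 + 30 + 31 + 30 + 31 + 31 + 30 + 31 + 30 + 23 = 1268.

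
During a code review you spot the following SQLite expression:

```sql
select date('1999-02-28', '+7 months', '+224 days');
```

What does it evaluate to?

Adding +7 months to 1999-02-28 gives 1999-09-28.
Applying '+224 days' to 1999-09-28: counting 224 days forward gives 2000-05-09.

2000-05-09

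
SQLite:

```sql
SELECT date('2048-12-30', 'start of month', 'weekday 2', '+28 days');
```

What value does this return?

2048-12-29

`start of month` rewinds 2048-12-30 to 2048-12-01.
`weekday 2` advances to the next Tuesday; 2048-12-01 is already a Tuesday, so it stays at 2048-12-01.
Advancing 28 more days within December lands on 2048-12-29.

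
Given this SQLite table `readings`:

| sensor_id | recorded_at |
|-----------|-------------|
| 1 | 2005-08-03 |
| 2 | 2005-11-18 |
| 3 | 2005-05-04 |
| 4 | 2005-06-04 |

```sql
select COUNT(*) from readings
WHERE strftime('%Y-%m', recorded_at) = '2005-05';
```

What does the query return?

1

Rows with year-month 2005-05: 2005-05-04 → 1.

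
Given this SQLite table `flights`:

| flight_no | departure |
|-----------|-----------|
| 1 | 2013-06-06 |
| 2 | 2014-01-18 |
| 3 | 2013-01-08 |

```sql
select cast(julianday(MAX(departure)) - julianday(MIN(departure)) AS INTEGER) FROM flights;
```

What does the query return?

375

MIN = 2013-01-08, MAX = 2014-01-18.
23 days remain in January 2013 after the 8th (31 − 8).
Full months from February 2013 through December 2013 contribute their day counts.
Then 18 days into January 2014.
Total: 23 + 28 + 31 + 30 + 31 + 30 + 31 + 31 + 30 + 31 + 30 + 31 + 18 = 375.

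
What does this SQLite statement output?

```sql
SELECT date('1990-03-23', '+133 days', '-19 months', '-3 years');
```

1986-01-03

Applying '+133 days' to 1990-03-23: counting 133 days forward gives 1990-08-03.
Adding -19 months to 1990-08-03 gives 1989-01-03.
Adding -3 years to 1989-01-03 gives 1986-01-03.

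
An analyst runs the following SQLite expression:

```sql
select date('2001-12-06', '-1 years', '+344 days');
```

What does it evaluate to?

Adding -1 year to 2001-12-06 gives 2000-12-06.
Applying '+344 days' to 2000-12-06: counting 344 days forward gives 2001-11-15.

2001-11-15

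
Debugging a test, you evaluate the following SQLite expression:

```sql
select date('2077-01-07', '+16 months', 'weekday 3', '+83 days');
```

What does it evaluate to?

Adding +16 months to 2077-01-07 gives 2078-05-07.
`weekday 3` advances to the next Wednesday; 2078-05-07 is a Saturday, so it moves forward to 2078-05-11.
Applying '+83 days' to 2078-05-11: counting 83 days forward gives 2078-08-02.

2078-08-02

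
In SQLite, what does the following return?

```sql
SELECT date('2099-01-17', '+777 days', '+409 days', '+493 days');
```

2103-08-24

Applying '+777 days' to 2099-01-17: counting 777 days forward gives 2101-03-05.
Applying '+409 days' to 2101-03-05: counting 409 days forward gives 2102-04-18.
Applying '+493 days' to 2102-04-18: counting 493 days forward gives 2103-08-24.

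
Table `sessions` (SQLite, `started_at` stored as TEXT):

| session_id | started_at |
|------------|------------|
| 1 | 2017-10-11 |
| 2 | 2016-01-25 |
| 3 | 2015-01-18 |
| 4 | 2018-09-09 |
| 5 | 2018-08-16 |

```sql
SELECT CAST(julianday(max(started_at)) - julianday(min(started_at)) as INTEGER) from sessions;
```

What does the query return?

1330

MIN = 2015-01-18, MAX = 2018-09-09.
13 days remain in January 2015 after the 18th (31 − 18).
Full months from February 2015 through August 2018 contribute their day counts.
Then 9 days into September 2018.
Total: 13 + 28 + 31 + 30 + 31 + 30 + 31 + 31 + 30 + 31 + 30 + 31 + 31 + 29 + 31 + 30 + 31 + 30 + 31 + 31 + 30 + 31 + 30 + 31 + 31 + 28 + 31 + 30 + 31 + 30 + 31 + 31 + 30 + 31 + 30 + 31 + 31 + 28 + 31 + 30 + 31 + 30 + 31 + 31 + 9 = 1330.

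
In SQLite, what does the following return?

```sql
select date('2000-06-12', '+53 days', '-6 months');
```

Applying '+53 days' to 2000-06-12: counting 53 days forward gives 2000-08-04.
Adding -6 months to 2000-08-04 gives 2000-02-04.

2000-02-04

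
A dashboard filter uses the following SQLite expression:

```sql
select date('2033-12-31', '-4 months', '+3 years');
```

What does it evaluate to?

2036-08-31

Adding -4 months to 2033-12-31 gives 2033-08-31.
Adding +3 years to 2033-08-31 gives 2036-08-31.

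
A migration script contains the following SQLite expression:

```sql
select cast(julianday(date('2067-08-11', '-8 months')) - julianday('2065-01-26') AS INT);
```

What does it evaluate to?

Adding -8 months to 2067-08-11 gives 2066-12-11.
5 days remain in January 2065 after the 26th (31 − 26).
Full months from February 2065 through November 2066 contribute their day counts.
Then 11 days into December 2066.
Total: 5 + 28 + 31 + 30 + 31 + 30 + 31 + 31 + 30 + 31 + 30 + 31 + 31 + 28 + 31 + 30 + 31 + 30 + 31 + 31 + 30 + 31 + 30 + 11 = 684.

684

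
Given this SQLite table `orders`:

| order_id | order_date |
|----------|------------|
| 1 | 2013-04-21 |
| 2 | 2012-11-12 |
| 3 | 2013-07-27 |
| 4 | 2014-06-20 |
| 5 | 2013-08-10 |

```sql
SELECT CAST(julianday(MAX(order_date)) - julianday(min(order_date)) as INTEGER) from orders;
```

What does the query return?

MIN = 2012-11-12, MAX = 2014-06-20.
18 days remain in November 2012 after the 12th (30 − 12).
Full months from December 2012 through May 2014 contribute their day counts.
Then 20 days into June 2014.
Total: 18 + 31 + 31 + 28 + 31 + 30 + 31 + 30 + 31 + 31 + 30 + 31 + 30 + 31 + 31 + 28 + 31 + 30 + 31 + 20 = 585.

585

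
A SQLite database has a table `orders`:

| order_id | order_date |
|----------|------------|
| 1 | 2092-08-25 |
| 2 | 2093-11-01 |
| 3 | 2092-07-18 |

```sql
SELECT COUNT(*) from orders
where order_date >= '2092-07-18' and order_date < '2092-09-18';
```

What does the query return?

2

Rows in [2092-07-18, 2092-09-18): 2092-08-25, 2092-07-18 → 2 rows.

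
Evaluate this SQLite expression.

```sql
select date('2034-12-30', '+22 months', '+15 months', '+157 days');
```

Adding +22 months to 2034-12-30 gives 2036-10-30.
Adding +15 months to 2036-10-30 gives 2038-01-30.
Applying '+157 days' to 2038-01-30: counting 157 days forward gives 2038-07-06.

2038-07-06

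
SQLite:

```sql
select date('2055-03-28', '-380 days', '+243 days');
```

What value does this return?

Applying '-380 days' to 2055-03-28: counting 380 days back gives 2054-03-13.
Applying '+243 days' to 2054-03-13: counting 243 days forward gives 2054-11-11.

2054-11-11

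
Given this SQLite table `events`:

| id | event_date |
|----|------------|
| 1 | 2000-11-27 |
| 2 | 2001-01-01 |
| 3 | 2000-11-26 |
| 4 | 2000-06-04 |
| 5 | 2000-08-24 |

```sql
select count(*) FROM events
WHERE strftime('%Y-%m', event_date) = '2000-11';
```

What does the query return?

Rows with year-month 2000-11: 2000-11-27, 2000-11-26 → 2.

2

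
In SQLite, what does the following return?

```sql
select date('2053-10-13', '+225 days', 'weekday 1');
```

Applying '+225 days' to 2053-10-13: counting 225 days forward gives 2054-05-26.
`weekday 1` advances to the next Monday; 2054-05-26 is a Tuesday, so it moves forward to 2054-06-01.

2054-06-01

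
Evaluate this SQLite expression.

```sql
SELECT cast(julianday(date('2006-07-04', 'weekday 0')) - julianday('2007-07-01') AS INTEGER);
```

-357

`weekday 0` advances to the next Sunday; 2006-07-04 is a Tuesday, so it moves forward to 2006-07-09.
22 days remain in July 2006 after the 9th (31 − 9).
Full months from August 2006 through June 2007 contribute their day counts.
Then 1 day into July 2007.
Total: 22 + 31 + 30 + 31 + 30 + 31 + 31 + 28 + 31 + 30 + 31 + 30 + 1 = 357.
The subtraction is earlier − later, so the result is −357 → -357.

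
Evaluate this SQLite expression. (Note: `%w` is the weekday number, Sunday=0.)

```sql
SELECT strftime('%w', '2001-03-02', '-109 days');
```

1

First apply '-109 days': 2001-03-02 → 2000-11-13.
2000-11-13 is a Monday; with Sunday=0 that is 1.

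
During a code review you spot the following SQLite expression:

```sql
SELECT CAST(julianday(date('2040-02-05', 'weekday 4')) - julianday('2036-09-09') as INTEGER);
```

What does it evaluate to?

`weekday 4` advances to the next Thursday; 2040-02-05 is a Sunday, so it moves forward to 2040-02-09.
21 days remain in September 2036 after the 9th (30 − 9).
Full months from October 2036 through January 2040 contribute their day counts.
Then 9 days into February 2040.
Total: 21 + 31 + 30 + 31 + 31 + 28 + 31 + 30 + 31 + 30 + 31 + 31 + 30 + 31 + 30 + 31 + 31 + 28 + 31 + 30 + 31 + 30 + 31 + 31 + 30 + 31 + 30 + 31 + 31 + 28 + 31 + 30 + 31 + 30 + 31 + 31 + 30 + 31 + 30 + 31 + 31 + 9 = 1248.

1248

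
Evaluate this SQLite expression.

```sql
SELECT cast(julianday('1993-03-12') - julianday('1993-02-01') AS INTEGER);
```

27 days remain in February 1993 after the 1st (28 − 1).
Then 12 days into March 1993.
Total: 27 + 12 = 39.

39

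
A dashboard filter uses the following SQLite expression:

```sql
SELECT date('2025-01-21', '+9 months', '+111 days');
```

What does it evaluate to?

Adding +9 months to 2025-01-21 gives 2025-10-21.
Applying '+111 days' to 2025-10-21: counting 111 days forward gives 2026-02-09.

2026-02-09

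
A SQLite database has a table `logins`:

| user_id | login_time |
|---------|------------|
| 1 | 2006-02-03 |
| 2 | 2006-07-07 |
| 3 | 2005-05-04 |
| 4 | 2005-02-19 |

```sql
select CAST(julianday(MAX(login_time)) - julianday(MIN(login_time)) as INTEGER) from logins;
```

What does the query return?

MIN = 2005-02-19, MAX = 2006-07-07.
9 days remain in February 2005 after the 19th (28 − 19).
Full months from March 2005 through June 2006 contribute their day counts.
Then 7 days into July 2006.
Total: 9 + 31 + 30 + 31 + 30 + 31 + 31 + 30 + 31 + 30 + 31 + 31 + 28 + 31 + 30 + 31 + 30 + 7 = 503.

503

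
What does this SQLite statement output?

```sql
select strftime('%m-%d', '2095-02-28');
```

02-28

`%m-%d` extracts the month-day: 02-28.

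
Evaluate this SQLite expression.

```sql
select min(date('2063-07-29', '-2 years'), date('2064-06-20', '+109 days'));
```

date('2063-07-29', '-2 years') → 2061-07-29.
date('2064-06-20', '+109 days') → 2064-10-07.
Earlier of the two is 2061-07-29.

2061-07-29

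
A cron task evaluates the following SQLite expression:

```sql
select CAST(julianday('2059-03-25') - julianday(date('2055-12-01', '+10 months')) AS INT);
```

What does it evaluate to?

Adding +10 months to 2055-12-01 gives 2056-10-01.
30 days remain in October 2056 after the 1st (31 − 1).
Full months from November 2056 through February 2059 contribute their day counts.
Then 25 days into March 2059.
Total: 30 + 30 + 31 + 31 + 28 + 31 + 30 + 31 + 30 + 31 + 31 + 30 + 31 + 30 + 31 + 31 + 28 + 31 + 30 + 31 + 30 + 31 + 31 + 30 + 31 + 30 + 31 + 31 + 28 + 25 = 905.

905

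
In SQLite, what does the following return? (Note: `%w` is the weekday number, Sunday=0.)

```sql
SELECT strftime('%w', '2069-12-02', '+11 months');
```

0

First apply '+11 months': 2069-12-02 → 2070-11-02.
2070-11-02 is a Sunday; with Sunday=0 that is 0.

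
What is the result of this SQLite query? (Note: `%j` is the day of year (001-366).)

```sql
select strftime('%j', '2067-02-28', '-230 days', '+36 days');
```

First apply '-230 days', '+36 days': 2067-02-28 → 2066-08-18.
Day-of-year for 2066-08-18: days since 2066-01-01 inclusive = 230, zero-padded to 230.

230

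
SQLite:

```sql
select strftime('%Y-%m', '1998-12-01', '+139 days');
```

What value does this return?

First apply '+139 days': 1998-12-01 → 1999-04-19.
`%Y-%m` extracts the year-month: 1999-04.

1999-04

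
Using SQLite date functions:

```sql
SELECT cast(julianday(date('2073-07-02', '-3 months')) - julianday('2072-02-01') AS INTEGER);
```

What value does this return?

426

Adding -3 months to 2073-07-02 gives 2073-04-02.
28 days remain in February 2072 after the 1st (29 − 1).
Full months from March 2072 through March 2073 contribute their day counts.
Then 2 days into April 2073.
Total: 28 + 31 + 30 + 31 + 30 + 31 + 31 + 30 + 31 + 30 + 31 + 31 + 28 + 31 + 2 = 426.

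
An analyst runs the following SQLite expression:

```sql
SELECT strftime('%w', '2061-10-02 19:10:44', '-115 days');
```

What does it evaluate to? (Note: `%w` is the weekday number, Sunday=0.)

First apply '-115 days': 2061-10-02 19:10:44 → 2061-06-09 19:10:44.
2061-06-09 is a Thursday; with Sunday=0 that is 4.

4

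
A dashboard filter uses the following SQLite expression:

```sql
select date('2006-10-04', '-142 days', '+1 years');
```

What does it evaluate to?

2007-05-15

Applying '-142 days' to 2006-10-04: counting 142 days back gives 2006-05-15.
Adding +1 year to 2006-05-15 gives 2007-05-15.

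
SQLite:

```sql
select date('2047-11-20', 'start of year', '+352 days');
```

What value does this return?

2047-12-19

`start of year` rewinds 2047-11-20 to 2047-01-01.
Applying '+352 days' to 2047-01-01: counting 352 days forward gives 2047-12-19.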